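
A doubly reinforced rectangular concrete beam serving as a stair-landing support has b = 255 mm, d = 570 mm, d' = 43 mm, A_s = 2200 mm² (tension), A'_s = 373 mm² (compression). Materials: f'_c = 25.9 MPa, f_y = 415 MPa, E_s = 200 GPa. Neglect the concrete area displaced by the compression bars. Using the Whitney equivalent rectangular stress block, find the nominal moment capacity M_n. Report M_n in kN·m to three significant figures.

M_n ≈ 463 kN·m

Assume both tension and compression steel yield.
Net tension couple steel: A_s − A'_s = 1827 mm².
a = (A_s − A'_s) f_y / (0.85 f'_c b) = 758205/(0.85 × 25.9 × 255) = 135.06 mm.
c = a/β₁ = 135.06/0.85 = 158.89 mm; ε'_s = 0.003(c − d')/c = 0.0022 ≥ f_y/E_s = 0.0021, so compression steel does yield.
M_n = (A_s − A'_s) f_y (d − a/2) + A'_s f_y (d − d') = [758205 × (570 − 67.53) + 154795 × (570 − 43)] × 10⁻⁶ = 380.98 + 81.58 = 462.56 kN·m.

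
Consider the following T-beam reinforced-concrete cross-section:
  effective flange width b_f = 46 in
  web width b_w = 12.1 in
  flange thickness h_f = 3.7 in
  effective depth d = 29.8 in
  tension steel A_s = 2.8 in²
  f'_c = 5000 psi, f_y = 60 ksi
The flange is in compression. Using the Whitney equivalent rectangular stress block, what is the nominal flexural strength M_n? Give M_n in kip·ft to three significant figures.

Tension: T = A_s f_y = 2.8 × 60 = 168 kips.
Try a within the flange: a = T/(0.85 f'_c b_f) = 168/(0.85 × 5 × 46) = 0.859 in.
Since a = 0.859 ≤ h_f = 3.7 in, the stress block lies entirely in the flange; analyse as a rectangular beam of width b_f.
M_n = T(d − a/2) = 168 × (29.8 − 0.4295) = 4934.2 kip·in.
M_n = 4934.2/12 = 411.18 kip·ft.

M_n ≈ 411 kip·ft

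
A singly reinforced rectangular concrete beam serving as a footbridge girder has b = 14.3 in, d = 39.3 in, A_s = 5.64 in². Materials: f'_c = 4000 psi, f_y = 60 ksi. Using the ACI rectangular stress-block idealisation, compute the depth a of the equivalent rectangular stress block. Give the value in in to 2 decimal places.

a ≈ 6.96 in

T = A_s f_y = 5.64 × 60 = 338.4 kips.
a = T/(0.85 f'_c b) = 338.4/(0.85 × 4 × 14.3) = 6.96 in.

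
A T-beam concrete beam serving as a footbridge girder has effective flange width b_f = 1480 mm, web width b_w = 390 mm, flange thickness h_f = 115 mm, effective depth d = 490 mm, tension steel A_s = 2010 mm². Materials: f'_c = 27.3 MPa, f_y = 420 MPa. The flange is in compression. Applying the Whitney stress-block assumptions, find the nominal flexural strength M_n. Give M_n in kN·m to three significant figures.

M_n ≈ 403 kN·m

Tension: T = A_s f_y = 2010 × 420 = 844200 N.
Try a within the flange: a = T/(0.85 f'_c b_f) = 844200/(0.85 × 27.3 × 1480) = 24.58 mm.
Since a = 24.58 ≤ h_f = 115 mm, the stress block lies entirely in the flange; analyse as a rectangular beam of width b_f.
M_n = T(d − a/2) = 844200 × (490 − 12.29) = 403.28 × 10⁶ N·mm.
M_n = 403.28 kN·m.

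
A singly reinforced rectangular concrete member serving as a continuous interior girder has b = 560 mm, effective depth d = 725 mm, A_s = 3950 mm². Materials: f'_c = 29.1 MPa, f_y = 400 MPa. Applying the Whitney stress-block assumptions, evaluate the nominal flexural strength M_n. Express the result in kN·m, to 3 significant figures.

T = A_s f_y = 3950 × 400 = 1580000 N = 1580 kN.
From C = T: a = T/(0.85 f'_c b) = 1580000/(0.85 × 29.1 × 560) = 114.07 mm.
M_n = T(d − a/2) = 1580 kN × (725 − 57.035) mm = 1055.38 kN·m.

M_n ≈ 1060 kN·m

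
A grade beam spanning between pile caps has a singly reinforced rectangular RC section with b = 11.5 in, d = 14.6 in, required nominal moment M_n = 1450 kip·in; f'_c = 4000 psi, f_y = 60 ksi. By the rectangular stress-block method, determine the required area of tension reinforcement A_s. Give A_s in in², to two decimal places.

From M_n = 0.85 f'_c a b (d − a/2):
a = d − √(d² − 2M_n/(0.85 f'_c b)) = 14.6 − √(14.6² − 2 × 1450/(0.85 × 4 × 11.5)) = 2.811 in.
A_s = 0.85 f'_c a b / f_y = 0.85 × 4 × 2.811 × 11.5 / 60 = 1.832 in².

A_s ≈ 1.83 in²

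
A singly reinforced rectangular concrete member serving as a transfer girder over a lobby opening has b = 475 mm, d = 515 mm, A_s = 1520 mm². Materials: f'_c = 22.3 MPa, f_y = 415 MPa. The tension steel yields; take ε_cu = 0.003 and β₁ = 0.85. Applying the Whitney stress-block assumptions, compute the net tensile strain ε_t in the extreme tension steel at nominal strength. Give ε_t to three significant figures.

ε_t ≈ 0.0157

a = A_s f_y/(0.85 f'_c b) = 70.06 mm.
β₁ = 0.85, so c = a/β₁ = 70.06/0.85 = 82.42 mm.
From the linear strain diagram with ε_cu = 0.003: ε_t = 0.003 (d − c)/c = 0.003 × (515 − 82.42)/82.42 = 0.0157.
Since ε_t ≥ 0.005, the section is tension-controlled.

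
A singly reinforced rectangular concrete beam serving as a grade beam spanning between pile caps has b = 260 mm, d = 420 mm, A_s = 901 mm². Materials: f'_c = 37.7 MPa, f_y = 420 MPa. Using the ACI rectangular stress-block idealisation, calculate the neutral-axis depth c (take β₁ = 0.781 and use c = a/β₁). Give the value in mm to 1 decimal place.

T = A_s f_y = 901 × 420 = 378420 N = 378.42 kN.
Setting C = 0.85 f'_c a b equal to T: a = 378420/(0.85 × 37.7 × 260) = 45.419 mm.
With β₁ = 0.781, c = a/β₁ = 45.419/0.781 = 58.2 mm.

c ≈ 58.2 mm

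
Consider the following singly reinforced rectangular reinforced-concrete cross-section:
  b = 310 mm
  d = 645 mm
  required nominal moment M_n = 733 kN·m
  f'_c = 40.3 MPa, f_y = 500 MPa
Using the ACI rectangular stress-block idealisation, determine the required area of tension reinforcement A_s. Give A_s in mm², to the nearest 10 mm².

With M_n = 0.85 f'_c a b (d − a/2), solve the quadratic for a:
a = d − √(d² − 2M_n/(0.85 f'_c b)) = 645 − √(645² − 2 × 733×10⁶/(0.85 × 40.3 × 310)) = 117.77 mm.
A_s = 0.85 f'_c a b / f_y = 0.85 × 40.3 × 117.77 × 310 / 500 = 2501.2 mm².

A_s ≈ 2500 mm²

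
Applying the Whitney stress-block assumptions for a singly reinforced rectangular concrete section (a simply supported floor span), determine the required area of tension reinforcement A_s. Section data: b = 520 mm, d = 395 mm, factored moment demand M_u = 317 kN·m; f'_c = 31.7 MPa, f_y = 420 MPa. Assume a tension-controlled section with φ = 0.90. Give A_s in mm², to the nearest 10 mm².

A_s ≈ 2330 mm²

M_n = M_u/φ = 317/0.90 = 352.222 kN·m.
With M_n = 0.85 f'_c a b (d − a/2), solve the quadratic for a:
a = d − √(d² − 2M_n/(0.85 f'_c b)) = 395 − √(395² − 2 × 352.222×10⁶/(0.85 × 31.7 × 520)) = 69.81 mm.
A_s = 0.85 f'_c a b / f_y = 0.85 × 31.7 × 69.81 × 520 / 420 = 2328.9 mm².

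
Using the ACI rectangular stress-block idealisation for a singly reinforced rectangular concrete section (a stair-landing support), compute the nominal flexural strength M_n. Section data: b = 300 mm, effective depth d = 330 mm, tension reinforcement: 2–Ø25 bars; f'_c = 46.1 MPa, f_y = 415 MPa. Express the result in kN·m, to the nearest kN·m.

A_s = 2 × 491 = 982 mm².
T = A_s f_y = 982 × 415 = 407530 N = 407.53 kN.
From C = T: a = T/(0.85 f'_c b) = 407530/(0.85 × 46.1 × 300) = 34.67 mm.
M_n = T(d − a/2) = 407.53 kN × (330 − 17.335) mm = 127.42 kN·m.

M_n ≈ 127 kN·m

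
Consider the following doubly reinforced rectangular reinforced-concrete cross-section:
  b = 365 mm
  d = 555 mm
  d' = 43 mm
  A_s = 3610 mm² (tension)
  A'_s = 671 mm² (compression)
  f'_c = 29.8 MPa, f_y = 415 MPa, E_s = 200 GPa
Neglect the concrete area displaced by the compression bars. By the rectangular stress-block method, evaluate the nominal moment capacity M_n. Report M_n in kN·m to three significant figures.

M_n ≈ 739 kN·m

Assume both tension and compression steel yield.
Net tension couple steel: A_s − A'_s = 2939 mm².
a = (A_s − A'_s) f_y / (0.85 f'_c b) = 1219685/(0.85 × 29.8 × 365) = 131.92 mm.
c = a/β₁ = 131.92/0.837 = 157.61 mm; ε'_s = 0.003(c − d')/c = 0.0022 ≥ f_y/E_s = 0.0021, so compression steel does yield.
M_n = (A_s − A'_s) f_y (d − a/2) + A'_s f_y (d − d') = [1219685 × (555 − 65.96) + 278465 × (555 − 43)] × 10⁻⁶ = 596.47 + 142.57 = 739.04 kN·m.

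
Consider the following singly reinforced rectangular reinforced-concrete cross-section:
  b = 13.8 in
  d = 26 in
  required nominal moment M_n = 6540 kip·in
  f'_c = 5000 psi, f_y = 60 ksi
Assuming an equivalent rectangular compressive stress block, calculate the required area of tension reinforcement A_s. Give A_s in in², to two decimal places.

From M_n = 0.85 f'_c a b (d − a/2):
a = d − √(d² − 2M_n/(0.85 f'_c b)) = 26 − √(26² − 2 × 6540/(0.85 × 5 × 13.8)) = 4.717 in.
A_s = 0.85 f'_c a b / f_y = 0.85 × 5 × 4.717 × 13.8 / 60 = 4.611 in².

A_s ≈ 4.61 in²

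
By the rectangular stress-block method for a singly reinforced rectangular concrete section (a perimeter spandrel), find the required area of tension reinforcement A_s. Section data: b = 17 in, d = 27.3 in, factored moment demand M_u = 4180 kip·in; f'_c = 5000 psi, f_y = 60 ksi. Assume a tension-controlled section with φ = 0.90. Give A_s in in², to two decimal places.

A_s ≈ 2.97 in²

M_n = M_u/φ = 4180/0.90 = 4644.44 kip·in.
From M_n = 0.85 f'_c a b (d − a/2):
a = d − √(d² − 2M_n/(0.85 f'_c b)) = 27.3 − √(27.3² − 2 × 4644.44/(0.85 × 5 × 17)) = 2.466 in.
A_s = 0.85 f'_c a b / f_y = 0.85 × 5 × 2.466 × 17 / 60 = 2.969 in².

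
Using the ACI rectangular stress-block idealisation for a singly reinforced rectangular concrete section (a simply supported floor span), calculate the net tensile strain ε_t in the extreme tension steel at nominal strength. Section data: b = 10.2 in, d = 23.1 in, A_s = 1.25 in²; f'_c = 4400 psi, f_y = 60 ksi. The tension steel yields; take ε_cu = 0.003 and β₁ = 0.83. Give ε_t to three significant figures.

ε_t ≈ 0.0263

a = A_s f_y/(0.85 f'_c b) = 1.966 in.
β₁ = 0.83, so c = a/β₁ = 1.966/0.83 = 2.369 in.
From the linear strain diagram with ε_cu = 0.003: ε_t = 0.003 (d − c)/c = 0.003 × (23.1 − 2.369)/2.369 = 0.0263.
Since ε_t ≥ 0.005, the section is tension-controlled.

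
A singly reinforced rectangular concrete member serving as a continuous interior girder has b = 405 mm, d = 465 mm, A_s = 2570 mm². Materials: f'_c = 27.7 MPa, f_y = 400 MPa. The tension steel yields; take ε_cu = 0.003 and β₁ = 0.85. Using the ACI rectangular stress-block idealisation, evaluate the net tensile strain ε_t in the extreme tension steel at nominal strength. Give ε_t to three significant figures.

ε_t ≈ 0.00800

a = A_s f_y/(0.85 f'_c b) = 107.81 mm.
β₁ = 0.85, so c = a/β₁ = 107.81/0.85 = 126.84 mm.
From the linear strain diagram with ε_cu = 0.003: ε_t = 0.003 (d − c)/c = 0.003 × (465 − 126.84)/126.84 = 0.00800.
Since ε_t ≥ 0.005, the section is tension-controlled.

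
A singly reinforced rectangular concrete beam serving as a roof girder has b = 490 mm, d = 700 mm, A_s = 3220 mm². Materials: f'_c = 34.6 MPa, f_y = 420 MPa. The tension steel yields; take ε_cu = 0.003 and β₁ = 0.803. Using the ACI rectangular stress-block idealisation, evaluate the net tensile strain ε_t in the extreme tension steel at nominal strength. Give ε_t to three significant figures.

ε_t ≈ 0.0150

a = A_s f_y/(0.85 f'_c b) = 93.85 mm.
β₁ = 0.803, so c = a/β₁ = 93.85/0.803 = 116.87 mm.
From the linear strain diagram with ε_cu = 0.003: ε_t = 0.003 (d − c)/c = 0.003 × (700 − 116.87)/116.87 = 0.0150.
Since ε_t ≥ 0.005, the section is tension-controlled.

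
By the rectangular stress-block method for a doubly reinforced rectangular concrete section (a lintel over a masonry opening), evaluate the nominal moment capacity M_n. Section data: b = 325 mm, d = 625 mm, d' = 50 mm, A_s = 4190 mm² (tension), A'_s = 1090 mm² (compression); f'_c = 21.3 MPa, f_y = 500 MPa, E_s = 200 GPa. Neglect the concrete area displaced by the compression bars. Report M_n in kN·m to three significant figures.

M_n ≈ 1080 kN·m

Assume both tension and compression steel yield.
Net tension couple steel: A_s − A'_s = 3100 mm².
a = (A_s − A'_s) f_y / (0.85 f'_c b) = 1550000/(0.85 × 21.3 × 325) = 263.42 mm.
c = a/β₁ = 263.42/0.85 = 309.91 mm; ε'_s = 0.003(c − d')/c = 0.0025 ≥ f_y/E_s = 0.0025, so compression steel does yield.
M_n = (A_s − A'_s) f_y (d − a/2) + A'_s f_y (d − d') = [1550000 × (625 − 131.71) + 545000 × (625 − 50)] × 10⁻⁶ = 764.60 + 313.38 = 1077.98 kN·m.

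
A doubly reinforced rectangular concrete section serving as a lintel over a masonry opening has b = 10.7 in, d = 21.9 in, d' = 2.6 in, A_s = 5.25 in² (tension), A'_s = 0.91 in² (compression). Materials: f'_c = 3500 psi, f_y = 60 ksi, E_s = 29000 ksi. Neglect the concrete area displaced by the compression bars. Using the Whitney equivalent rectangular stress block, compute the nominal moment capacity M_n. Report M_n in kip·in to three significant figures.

Assume both steels yield.
a = (A_s − A'_s) f_y/(0.85 f'_c b) = (5.25 − 0.91) × 60/(0.85 × 3.5 × 10.7) = 8.180 in.
c = a/β₁ = 8.180/0.85 = 9.624 in; ε'_s = 0.003(c − d')/c = 0.0022 ≥ ε_y = 0.0021, so the compression steel yields.
M_n = (A_s − A'_s) f_y (d − a/2) + A'_s f_y (d − d') = 260.4 × (21.9 − 4.09) + 54.6 × (21.9 − 2.6) = 4637.7 + 1053.8 = 5691.5 kip·in.

M_n ≈ 5690 kip·in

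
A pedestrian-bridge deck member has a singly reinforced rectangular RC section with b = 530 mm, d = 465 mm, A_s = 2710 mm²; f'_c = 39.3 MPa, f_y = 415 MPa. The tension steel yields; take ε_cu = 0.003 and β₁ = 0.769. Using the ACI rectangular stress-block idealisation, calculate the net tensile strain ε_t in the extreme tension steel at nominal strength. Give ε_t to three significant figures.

a = A_s f_y/(0.85 f'_c b) = 63.52 mm.
β₁ = 0.769, so c = a/β₁ = 63.52/0.769 = 82.60 mm.
From the linear strain diagram with ε_cu = 0.003: ε_t = 0.003 (d − c)/c = 0.003 × (465 − 82.60)/82.60 = 0.0139.
Since ε_t ≥ 0.005, the section is tension-controlled.

ε_t ≈ 0.0139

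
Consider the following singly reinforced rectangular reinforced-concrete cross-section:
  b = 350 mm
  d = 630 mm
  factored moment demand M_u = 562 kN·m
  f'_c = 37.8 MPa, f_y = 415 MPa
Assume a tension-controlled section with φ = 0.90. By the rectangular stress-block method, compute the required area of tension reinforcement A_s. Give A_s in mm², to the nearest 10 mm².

M_n = M_u/φ = 562/0.90 = 624.444 kN·m.
With M_n = 0.85 f'_c a b (d − a/2), solve the quadratic for a:
a = d − √(d² − 2M_n/(0.85 f'_c b)) = 630 − √(630² − 2 × 624.444×10⁶/(0.85 × 37.8 × 350)) = 95.36 mm.
A_s = 0.85 f'_c a b / f_y = 0.85 × 37.8 × 95.36 × 350 / 415 = 2584.0 mm².

A_s ≈ 2580 mm²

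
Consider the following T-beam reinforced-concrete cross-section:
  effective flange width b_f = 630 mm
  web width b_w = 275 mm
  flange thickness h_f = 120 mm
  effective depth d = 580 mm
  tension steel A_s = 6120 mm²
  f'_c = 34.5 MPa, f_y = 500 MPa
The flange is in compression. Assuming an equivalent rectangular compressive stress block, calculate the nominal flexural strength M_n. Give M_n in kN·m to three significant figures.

Tension: T = A_s f_y = 6120 × 500 = 3060000 N.
Try a within the flange: a = T/(0.85 f'_c b_f) = 3060000/(0.85 × 34.5 × 630) = 165.63 mm.
a = 165.63 > h_f = 120 mm: the block extends into the web. Split into flange-overhang and web parts.
C_f = 0.85 f'_c (b_f − b_w) h_f = 0.85 × 34.5 × (630 − 275) × 120 = 1249245 N.
Remaining web compression depth: a_w = (T − C_f)/(0.85 f'_c b_w) = (3060000 − 1249245)/(0.85 × 34.5 × 275) = 224.54 mm.
M_n = C_f(d − h_f/2) + (T − C_f)(d − a_w/2) = 1249245 × (580 − 60) + 1810755 × (580 − 112.27) = 649.61 + 846.94 = 1496.55 × 10⁶ N·mm.
M_n = 1496.55 kN·m.

M_n ≈ 1500 kN·m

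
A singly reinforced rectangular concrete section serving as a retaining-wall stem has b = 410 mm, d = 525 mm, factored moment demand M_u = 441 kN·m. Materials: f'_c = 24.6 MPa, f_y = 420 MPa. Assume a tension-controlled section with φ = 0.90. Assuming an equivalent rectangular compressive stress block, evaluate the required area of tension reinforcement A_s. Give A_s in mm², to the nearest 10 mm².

A_s ≈ 2520 mm²

M_n = M_u/φ = 441/0.90 = 490 kN·m.
With M_n = 0.85 f'_c a b (d − a/2), solve the quadratic for a:
a = d − √(d² − 2M_n/(0.85 f'_c b)) = 525 − √(525² − 2 × 490×10⁶/(0.85 × 24.6 × 410)) = 123.36 mm.
A_s = 0.85 f'_c a b / f_y = 0.85 × 24.6 × 123.36 × 410 / 420 = 2518.0 mm².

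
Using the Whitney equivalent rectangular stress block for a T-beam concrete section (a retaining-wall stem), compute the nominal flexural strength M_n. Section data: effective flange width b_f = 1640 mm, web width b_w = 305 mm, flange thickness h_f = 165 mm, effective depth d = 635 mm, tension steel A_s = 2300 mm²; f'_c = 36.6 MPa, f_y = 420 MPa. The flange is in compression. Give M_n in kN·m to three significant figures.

M_n ≈ 604 kN·m

Tension: T = A_s f_y = 2300 × 420 = 966000 N.
Try a within the flange: a = T/(0.85 f'_c b_f) = 966000/(0.85 × 36.6 × 1640) = 18.93 mm.
Since a = 18.93 ≤ h_f = 165 mm, the stress block lies entirely in the flange; analyse as a rectangular beam of width b_f.
M_n = T(d − a/2) = 966000 × (635 − 9.465) = 604.27 × 10⁶ N·mm.
M_n = 604.27 kN·m.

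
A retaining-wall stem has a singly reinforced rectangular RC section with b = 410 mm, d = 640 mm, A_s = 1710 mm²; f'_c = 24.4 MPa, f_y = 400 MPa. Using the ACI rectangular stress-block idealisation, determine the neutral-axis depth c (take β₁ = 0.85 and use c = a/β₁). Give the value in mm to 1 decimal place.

c ≈ 94.6 mm

T = A_s f_y = 1710 × 400 = 684000 N = 684 kN.
Setting C = 0.85 f'_c a b equal to T: a = 684000/(0.85 × 24.4 × 410) = 80.438 mm.
With β₁ = 0.85, c = a/β₁ = 80.438/0.85 = 94.6 mm.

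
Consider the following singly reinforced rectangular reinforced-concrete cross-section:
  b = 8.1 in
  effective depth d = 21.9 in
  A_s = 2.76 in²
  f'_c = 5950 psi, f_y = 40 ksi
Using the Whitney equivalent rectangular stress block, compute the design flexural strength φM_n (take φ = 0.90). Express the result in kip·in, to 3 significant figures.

T = A_s f_y = 2.76 × 40 = 110.4 kips.
a = T/(0.85 f'_c b) = 110.4/(0.85 × 5.95 × 8.1) = 2.695 in.
M_n = T(d − a/2) = 110.4 × (21.9 − 1.3475) = 2269.0 kip·in.
φM_n = 0.90 × 2269.0 = 2042.1 kip·in.

φM_n ≈ 2040 kip·in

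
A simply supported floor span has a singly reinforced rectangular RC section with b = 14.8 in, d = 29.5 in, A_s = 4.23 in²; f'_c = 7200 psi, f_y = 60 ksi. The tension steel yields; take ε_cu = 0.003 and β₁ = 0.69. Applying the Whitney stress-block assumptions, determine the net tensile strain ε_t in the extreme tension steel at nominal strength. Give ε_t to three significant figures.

ε_t ≈ 0.0188

a = A_s f_y/(0.85 f'_c b) = 2.802 in.
β₁ = 0.69, so c = a/β₁ = 2.802/0.69 = 4.061 in.
From the linear strain diagram with ε_cu = 0.003: ε_t = 0.003 (d − c)/c = 0.003 × (29.5 − 4.061)/4.061 = 0.0188.
Since ε_t ≥ 0.005, the section is tension-controlled.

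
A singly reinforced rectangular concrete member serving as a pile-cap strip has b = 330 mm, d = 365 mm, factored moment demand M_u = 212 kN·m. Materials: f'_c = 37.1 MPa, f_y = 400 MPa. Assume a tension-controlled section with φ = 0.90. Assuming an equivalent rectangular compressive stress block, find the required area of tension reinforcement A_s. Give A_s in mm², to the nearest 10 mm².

M_n = M_u/φ = 212/0.90 = 235.556 kN·m.
With M_n = 0.85 f'_c a b (d − a/2), solve the quadratic for a:
a = d − √(d² − 2M_n/(0.85 f'_c b)) = 365 − √(365² − 2 × 235.556×10⁶/(0.85 × 37.1 × 330)) = 68.43 mm.
A_s = 0.85 f'_c a b / f_y = 0.85 × 37.1 × 68.43 × 330 / 400 = 1780.3 mm².

A_s ≈ 1780 mm²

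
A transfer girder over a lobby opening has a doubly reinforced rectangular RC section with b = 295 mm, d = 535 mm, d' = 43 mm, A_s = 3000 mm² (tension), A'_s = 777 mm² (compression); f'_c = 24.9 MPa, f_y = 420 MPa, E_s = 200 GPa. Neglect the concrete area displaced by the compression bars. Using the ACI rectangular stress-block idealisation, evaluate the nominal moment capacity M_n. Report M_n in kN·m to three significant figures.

M_n ≈ 590 kN·m

Assume both tension and compression steel yield.
Net tension couple steel: A_s − A'_s = 2223 mm².
a = (A_s − A'_s) f_y / (0.85 f'_c b) = 933660/(0.85 × 24.9 × 295) = 149.54 mm.
c = a/β₁ = 149.54/0.85 = 175.93 mm; ε'_s = 0.003(c − d')/c = 0.0023 ≥ f_y/E_s = 0.0021, so compression steel does yield.
M_n = (A_s − A'_s) f_y (d − a/2) + A'_s f_y (d − d') = [933660 × (535 − 74.77) + 326340 × (535 − 43)] × 10⁻⁶ = 429.70 + 160.56 = 590.26 kN·m.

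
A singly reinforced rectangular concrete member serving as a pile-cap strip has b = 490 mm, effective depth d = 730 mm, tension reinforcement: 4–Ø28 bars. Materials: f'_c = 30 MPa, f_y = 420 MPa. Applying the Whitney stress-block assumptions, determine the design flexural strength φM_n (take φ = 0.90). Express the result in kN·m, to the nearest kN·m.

φM_n ≈ 641 kN·m

A_s = 4 × 616 = 2464 mm².
T = A_s f_y = 2464 × 420 = 1034880 N = 1034.88 kN.
From C = T: a = T/(0.85 f'_c b) = 1034880/(0.85 × 30 × 490) = 82.82 mm.
M_n = T(d − a/2) = 1034.88 kN × (730 − 41.41) mm = 712.61 kN·m.
φM_n = 0.90 × 712.61 = 641.35 kN·m.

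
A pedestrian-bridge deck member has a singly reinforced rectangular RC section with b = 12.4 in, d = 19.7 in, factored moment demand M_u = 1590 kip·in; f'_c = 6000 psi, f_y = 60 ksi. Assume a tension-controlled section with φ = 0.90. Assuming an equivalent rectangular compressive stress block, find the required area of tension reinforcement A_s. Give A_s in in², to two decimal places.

M_n = M_u/φ = 1590/0.90 = 1766.67 kip·in.
From M_n = 0.85 f'_c a b (d − a/2):
a = d − √(d² − 2M_n/(0.85 f'_c b)) = 19.7 − √(19.7² − 2 × 1766.67/(0.85 × 6 × 12.4)) = 1.473 in.
A_s = 0.85 f'_c a b / f_y = 0.85 × 6 × 1.473 × 12.4 / 60 = 1.553 in².

A_s ≈ 1.55 in²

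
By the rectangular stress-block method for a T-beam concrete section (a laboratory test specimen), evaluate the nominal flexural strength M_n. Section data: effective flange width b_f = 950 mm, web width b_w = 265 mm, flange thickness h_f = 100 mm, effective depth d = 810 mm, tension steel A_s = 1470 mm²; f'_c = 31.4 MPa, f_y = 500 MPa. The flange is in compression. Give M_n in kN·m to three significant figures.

M_n ≈ 585 kN·m

Tension: T = A_s f_y = 1470 × 500 = 735000 N.
Try a within the flange: a = T/(0.85 f'_c b_f) = 735000/(0.85 × 31.4 × 950) = 28.99 mm.
Since a = 28.99 ≤ h_f = 100 mm, the stress block lies entirely in the flange; analyse as a rectangular beam of width b_f.
M_n = T(d − a/2) = 735000 × (810 − 14.495) = 584.70 × 10⁶ N·mm.
M_n = 584.70 kN·m.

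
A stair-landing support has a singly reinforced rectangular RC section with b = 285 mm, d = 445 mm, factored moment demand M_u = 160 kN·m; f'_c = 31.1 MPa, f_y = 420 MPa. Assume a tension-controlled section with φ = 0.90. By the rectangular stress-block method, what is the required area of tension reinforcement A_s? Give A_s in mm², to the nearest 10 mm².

A_s ≈ 1020 mm²

M_n = M_u/φ = 160/0.90 = 177.778 kN·m.
With M_n = 0.85 f'_c a b (d − a/2), solve the quadratic for a:
a = d − √(d² − 2M_n/(0.85 f'_c b)) = 445 − √(445² − 2 × 177.778×10⁶/(0.85 × 31.1 × 285)) = 56.63 mm.
A_s = 0.85 f'_c a b / f_y = 0.85 × 31.1 × 56.63 × 285 / 420 = 1015.8 mm².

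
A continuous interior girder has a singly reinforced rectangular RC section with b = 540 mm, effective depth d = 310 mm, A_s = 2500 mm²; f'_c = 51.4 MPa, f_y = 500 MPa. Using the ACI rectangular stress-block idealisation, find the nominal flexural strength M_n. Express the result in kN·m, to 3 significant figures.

T = A_s f_y = 2500 × 500 = 1250000 N = 1250 kN.
From C = T: a = T/(0.85 f'_c b) = 1250000/(0.85 × 51.4 × 540) = 52.98 mm.
M_n = T(d − a/2) = 1250 kN × (310 − 26.49) mm = 354.39 kN·m.

M_n ≈ 354 kN·m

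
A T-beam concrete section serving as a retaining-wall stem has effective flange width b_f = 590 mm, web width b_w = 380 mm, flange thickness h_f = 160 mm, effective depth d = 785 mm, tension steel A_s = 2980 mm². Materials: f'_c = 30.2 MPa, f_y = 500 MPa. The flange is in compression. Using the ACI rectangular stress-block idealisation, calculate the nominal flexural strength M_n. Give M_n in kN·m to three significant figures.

Tension: T = A_s f_y = 2980 × 500 = 1490000 N.
Try a within the flange: a = T/(0.85 f'_c b_f) = 1490000/(0.85 × 30.2 × 590) = 98.38 mm.
Since a = 98.38 ≤ h_f = 160 mm, the stress block lies entirely in the flange; analyse as a rectangular beam of width b_f.
M_n = T(d − a/2) = 1490000 × (785 − 49.19) = 1096.36 × 10⁶ N·mm.
M_n = 1096.36 kN·m.

M_n ≈ 1100 kN·m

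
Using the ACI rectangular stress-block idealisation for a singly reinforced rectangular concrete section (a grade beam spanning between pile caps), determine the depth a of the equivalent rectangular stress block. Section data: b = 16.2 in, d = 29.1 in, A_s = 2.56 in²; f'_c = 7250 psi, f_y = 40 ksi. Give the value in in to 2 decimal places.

T = A_s f_y = 2.56 × 40 = 102.4 kips.
a = T/(0.85 f'_c b) = 102.4/(0.85 × 7.25 × 16.2) = 1.03 in.

a ≈ 1.03 in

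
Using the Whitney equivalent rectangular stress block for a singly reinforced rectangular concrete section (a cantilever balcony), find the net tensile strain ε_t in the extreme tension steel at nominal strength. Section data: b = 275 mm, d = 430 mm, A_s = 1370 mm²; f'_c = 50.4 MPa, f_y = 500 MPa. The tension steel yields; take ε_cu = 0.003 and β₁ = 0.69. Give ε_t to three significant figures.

a = A_s f_y/(0.85 f'_c b) = 58.14 mm.
β₁ = 0.69, so c = a/β₁ = 58.14/0.69 = 84.26 mm.
From the linear strain diagram with ε_cu = 0.003: ε_t = 0.003 (d − c)/c = 0.003 × (430 − 84.26)/84.26 = 0.0123.
Since ε_t ≥ 0.005, the section is tension-controlled.

ε_t ≈ 0.0123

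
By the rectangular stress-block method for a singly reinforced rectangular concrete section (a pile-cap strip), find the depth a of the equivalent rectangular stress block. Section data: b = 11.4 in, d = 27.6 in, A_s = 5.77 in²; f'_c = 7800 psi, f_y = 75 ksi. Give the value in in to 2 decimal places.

T = A_s f_y = 5.77 × 75 = 432.75 kips.
a = T/(0.85 f'_c b) = 432.75/(0.85 × 7.8 × 11.4) = 5.73 in.

a ≈ 5.73 in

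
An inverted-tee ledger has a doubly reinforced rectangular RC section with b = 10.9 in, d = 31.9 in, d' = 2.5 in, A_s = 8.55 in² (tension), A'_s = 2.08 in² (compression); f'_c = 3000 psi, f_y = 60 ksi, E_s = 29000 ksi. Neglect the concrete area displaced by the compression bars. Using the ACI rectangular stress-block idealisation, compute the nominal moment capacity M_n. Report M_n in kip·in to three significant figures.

Assume both steels yield.
a = (A_s − A'_s) f_y/(0.85 f'_c b) = (8.55 − 2.08) × 60/(0.85 × 3 × 10.9) = 13.967 in.
c = a/β₁ = 13.967/0.85 = 16.432 in; ε'_s = 0.003(c − d')/c = 0.0025 ≥ ε_y = 0.0021, so the compression steel yields.
M_n = (A_s − A'_s) f_y (d − a/2) + A'_s f_y (d − d') = 388.2 × (31.9 − 6.9835) + 124.8 × (31.9 − 2.5) = 9672.6 + 3669.1 = 13341.7 kip·in.

M_n ≈ 13300 kip·in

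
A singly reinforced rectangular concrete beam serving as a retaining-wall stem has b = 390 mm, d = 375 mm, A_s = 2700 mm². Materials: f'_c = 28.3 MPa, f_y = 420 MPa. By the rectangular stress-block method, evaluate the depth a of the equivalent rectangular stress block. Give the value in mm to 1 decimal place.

a ≈ 120.9 mm

T = A_s f_y = 2700 × 420 = 1134000 N = 1134 kN.
Setting C = 0.85 f'_c a b equal to T: a = 1134000/(0.85 × 28.3 × 390) = 120.9 mm.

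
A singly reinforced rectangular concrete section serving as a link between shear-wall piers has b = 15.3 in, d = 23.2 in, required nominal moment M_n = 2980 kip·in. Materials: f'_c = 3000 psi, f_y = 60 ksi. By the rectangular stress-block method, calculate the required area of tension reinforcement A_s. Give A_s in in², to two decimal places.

A_s ≈ 2.32 in²

From M_n = 0.85 f'_c a b (d − a/2):
a = d − √(d² − 2M_n/(0.85 f'_c b)) = 23.2 − √(23.2² − 2 × 2980/(0.85 × 3 × 15.3)) = 3.566 in.
A_s = 0.85 f'_c a b / f_y = 0.85 × 3 × 3.566 × 15.3 / 60 = 2.319 in².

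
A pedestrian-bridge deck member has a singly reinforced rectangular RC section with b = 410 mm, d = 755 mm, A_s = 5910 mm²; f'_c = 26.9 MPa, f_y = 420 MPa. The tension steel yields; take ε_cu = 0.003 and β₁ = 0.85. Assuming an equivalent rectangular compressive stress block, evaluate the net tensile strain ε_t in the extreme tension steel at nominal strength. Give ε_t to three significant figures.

a = A_s f_y/(0.85 f'_c b) = 264.78 mm.
β₁ = 0.85, so c = a/β₁ = 264.78/0.85 = 311.51 mm.
From the linear strain diagram with ε_cu = 0.003: ε_t = 0.003 (d − c)/c = 0.003 × (755 − 311.51)/311.51 = 0.00427.
ε_t is between 0.004 and 0.005 — transition zone.

ε_t ≈ 0.00427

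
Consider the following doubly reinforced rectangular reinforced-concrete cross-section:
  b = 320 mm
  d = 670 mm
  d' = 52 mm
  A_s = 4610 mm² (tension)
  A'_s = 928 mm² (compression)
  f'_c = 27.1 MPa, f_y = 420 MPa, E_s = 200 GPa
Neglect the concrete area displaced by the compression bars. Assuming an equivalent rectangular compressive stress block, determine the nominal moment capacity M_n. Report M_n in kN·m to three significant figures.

Assume both tension and compression steel yield.
Net tension couple steel: A_s − A'_s = 3682 mm².
a = (A_s − A'_s) f_y / (0.85 f'_c b) = 1546440/(0.85 × 27.1 × 320) = 209.79 mm.
c = a/β₁ = 209.79/0.85 = 246.81 mm; ε'_s = 0.003(c − d')/c = 0.0024 ≥ f_y/E_s = 0.0021, so compression steel does yield.
M_n = (A_s − A'_s) f_y (d − a/2) + A'_s f_y (d − d') = [1546440 × (670 − 104.895) + 389760 × (670 − 52)] × 10⁻⁶ = 873.90 + 240.87 = 1114.77 kN·m.

M_n ≈ 1110 kN·m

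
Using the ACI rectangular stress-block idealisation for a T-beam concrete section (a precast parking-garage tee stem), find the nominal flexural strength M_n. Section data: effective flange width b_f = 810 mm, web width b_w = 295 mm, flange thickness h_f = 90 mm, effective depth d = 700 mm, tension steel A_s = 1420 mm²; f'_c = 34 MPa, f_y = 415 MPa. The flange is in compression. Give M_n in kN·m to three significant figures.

Tension: T = A_s f_y = 1420 × 415 = 589300 N.
Try a within the flange: a = T/(0.85 f'_c b_f) = 589300/(0.85 × 34 × 810) = 25.17 mm.
Since a = 25.17 ≤ h_f = 90 mm, the stress block lies entirely in the flange; analyse as a rectangular beam of width b_f.
M_n = T(d − a/2) = 589300 × (700 − 12.585) = 405.09 × 10⁶ N·mm.
M_n = 405.09 kN·m.

M_n ≈ 405 kN·m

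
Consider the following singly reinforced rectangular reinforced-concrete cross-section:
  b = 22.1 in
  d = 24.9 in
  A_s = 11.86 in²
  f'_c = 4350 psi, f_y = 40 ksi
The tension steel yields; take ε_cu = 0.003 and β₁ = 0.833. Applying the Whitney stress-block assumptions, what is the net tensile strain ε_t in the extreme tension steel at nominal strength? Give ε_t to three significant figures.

ε_t ≈ 0.00772

a = A_s f_y/(0.85 f'_c b) = 5.806 in.
β₁ = 0.833, so c = a/β₁ = 5.806/0.833 = 6.970 in.
From the linear strain diagram with ε_cu = 0.003: ε_t = 0.003 (d − c)/c = 0.003 × (24.9 − 6.970)/6.970 = 0.00772.
Since ε_t ≥ 0.005, the section is tension-controlled.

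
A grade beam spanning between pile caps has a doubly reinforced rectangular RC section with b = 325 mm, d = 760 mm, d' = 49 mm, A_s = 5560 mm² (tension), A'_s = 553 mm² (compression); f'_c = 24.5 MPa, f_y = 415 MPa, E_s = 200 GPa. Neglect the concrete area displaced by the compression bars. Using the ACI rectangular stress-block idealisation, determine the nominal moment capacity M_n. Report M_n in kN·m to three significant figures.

M_n ≈ 1420 kN·m

Assume both tension and compression steel yield.
Net tension couple steel: A_s − A'_s = 5007 mm².
a = (A_s − A'_s) f_y / (0.85 f'_c b) = 2077905/(0.85 × 24.5 × 325) = 307.01 mm.
c = a/β₁ = 307.01/0.85 = 361.19 mm; ε'_s = 0.003(c − d')/c = 0.0026 ≥ f_y/E_s = 0.0021, so compression steel does yield.
M_n = (A_s − A'_s) f_y (d − a/2) + A'_s f_y (d − d') = [2077905 × (760 − 153.505) + 229495 × (760 − 49)] × 10⁻⁶ = 1260.24 + 163.17 = 1423.41 kN·m.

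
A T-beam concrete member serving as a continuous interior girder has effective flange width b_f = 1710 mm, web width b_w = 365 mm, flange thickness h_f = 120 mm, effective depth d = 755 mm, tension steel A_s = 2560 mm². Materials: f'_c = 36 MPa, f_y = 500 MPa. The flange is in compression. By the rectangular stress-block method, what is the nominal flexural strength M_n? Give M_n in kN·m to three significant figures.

Tension: T = A_s f_y = 2560 × 500 = 1280000 N.
Try a within the flange: a = T/(0.85 f'_c b_f) = 1280000/(0.85 × 36 × 1710) = 24.46 mm.
Since a = 24.46 ≤ h_f = 120 mm, the stress block lies entirely in the flange; analyse as a rectangular beam of width b_f.
M_n = T(d − a/2) = 1280000 × (755 − 12.23) = 950.75 × 10⁶ N·mm.
M_n = 950.75 kN·m.

M_n ≈ 951 kN·m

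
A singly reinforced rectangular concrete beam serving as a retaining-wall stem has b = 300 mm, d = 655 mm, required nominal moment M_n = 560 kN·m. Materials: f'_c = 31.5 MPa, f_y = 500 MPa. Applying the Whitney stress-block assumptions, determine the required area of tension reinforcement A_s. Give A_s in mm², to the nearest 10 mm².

With M_n = 0.85 f'_c a b (d − a/2), solve the quadratic for a:
a = d − √(d² − 2M_n/(0.85 f'_c b)) = 655 − √(655² − 2 × 560×10⁶/(0.85 × 31.5 × 300)) = 116.86 mm.
A_s = 0.85 f'_c a b / f_y = 0.85 × 31.5 × 116.86 × 300 / 500 = 1877.4 mm².

A_s ≈ 1880 mm²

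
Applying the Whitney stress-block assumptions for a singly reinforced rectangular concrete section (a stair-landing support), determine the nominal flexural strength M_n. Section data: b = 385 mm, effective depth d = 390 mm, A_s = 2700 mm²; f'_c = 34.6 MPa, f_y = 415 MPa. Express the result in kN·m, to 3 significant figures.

M_n ≈ 382 kN·m

T = A_s f_y = 2700 × 415 = 1120500 N = 1120.5 kN.
From C = T: a = T/(0.85 f'_c b) = 1120500/(0.85 × 34.6 × 385) = 98.96 mm.
M_n = T(d − a/2) = 1120.5 kN × (390 − 49.48) mm = 381.55 kN·m.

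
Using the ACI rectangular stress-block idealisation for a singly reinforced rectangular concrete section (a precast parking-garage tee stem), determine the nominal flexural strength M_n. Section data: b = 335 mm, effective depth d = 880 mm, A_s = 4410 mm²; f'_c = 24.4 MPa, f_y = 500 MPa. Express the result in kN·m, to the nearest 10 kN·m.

T = A_s f_y = 4410 × 500 = 2205000 N = 2205 kN.
From C = T: a = T/(0.85 f'_c b) = 2205000/(0.85 × 24.4 × 335) = 317.36 mm.
M_n = T(d − a/2) = 2205 kN × (880 − 158.68) mm = 1590.51 kN·m.

M_n ≈ 1590 kN·m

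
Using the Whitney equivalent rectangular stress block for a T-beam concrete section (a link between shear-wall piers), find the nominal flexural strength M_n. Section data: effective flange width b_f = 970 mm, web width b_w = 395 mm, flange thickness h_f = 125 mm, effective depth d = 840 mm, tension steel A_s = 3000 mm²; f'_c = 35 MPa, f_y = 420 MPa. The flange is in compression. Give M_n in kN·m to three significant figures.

Tension: T = A_s f_y = 3000 × 420 = 1260000 N.
Try a within the flange: a = T/(0.85 f'_c b_f) = 1260000/(0.85 × 35 × 970) = 43.66 mm.
Since a = 43.66 ≤ h_f = 125 mm, the stress block lies entirely in the flange; analyse as a rectangular beam of width b_f.
M_n = T(d − a/2) = 1260000 × (840 − 21.83) = 1030.89 × 10⁶ N·mm.
M_n = 1030.89 kN·m.

M_n ≈ 1030 kN·m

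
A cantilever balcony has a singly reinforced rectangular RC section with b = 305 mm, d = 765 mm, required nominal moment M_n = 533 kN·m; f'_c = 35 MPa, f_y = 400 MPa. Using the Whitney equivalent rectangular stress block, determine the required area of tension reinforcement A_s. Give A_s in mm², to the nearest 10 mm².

A_s ≈ 1840 mm²

With M_n = 0.85 f'_c a b (d − a/2), solve the quadratic for a:
a = d − √(d² − 2M_n/(0.85 f'_c b)) = 765 − √(765² − 2 × 533×10⁶/(0.85 × 35 × 305)) = 81.08 mm.
A_s = 0.85 f'_c a b / f_y = 0.85 × 35 × 81.08 × 305 / 400 = 1839.2 mm².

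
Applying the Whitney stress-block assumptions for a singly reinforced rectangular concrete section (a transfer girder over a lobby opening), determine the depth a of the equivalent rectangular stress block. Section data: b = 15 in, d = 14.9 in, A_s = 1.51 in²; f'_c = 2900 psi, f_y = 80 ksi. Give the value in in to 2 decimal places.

a ≈ 3.27 in

T = A_s f_y = 1.51 × 80 = 120.8 kips.
a = T/(0.85 f'_c b) = 120.8/(0.85 × 2.9 × 15) = 3.27 in.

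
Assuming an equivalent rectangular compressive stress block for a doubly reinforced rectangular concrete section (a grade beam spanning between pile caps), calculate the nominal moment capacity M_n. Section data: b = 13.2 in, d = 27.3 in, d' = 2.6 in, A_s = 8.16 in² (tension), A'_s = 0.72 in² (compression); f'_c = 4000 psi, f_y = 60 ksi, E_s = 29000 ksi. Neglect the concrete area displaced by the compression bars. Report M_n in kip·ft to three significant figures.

Assume both steels yield.
a = (A_s − A'_s) f_y/(0.85 f'_c b) = (8.16 − 0.72) × 60/(0.85 × 4 × 13.2) = 9.947 in.
c = a/β₁ = 9.947/0.85 = 11.702 in; ε'_s = 0.003(c − d')/c = 0.0023 ≥ ε_y = 0.0021, so the compression steel yields.
M_n = (A_s − A'_s) f_y (d − a/2) + A'_s f_y (d − d') = 446.4 × (27.3 − 4.9735) + 43.2 × (27.3 − 2.6) = 9966.5 + 1067.0 = 11033.5 kip·in = 11033.5/12 = 919.46 kip·ft.

M_n ≈ 919 kip·ft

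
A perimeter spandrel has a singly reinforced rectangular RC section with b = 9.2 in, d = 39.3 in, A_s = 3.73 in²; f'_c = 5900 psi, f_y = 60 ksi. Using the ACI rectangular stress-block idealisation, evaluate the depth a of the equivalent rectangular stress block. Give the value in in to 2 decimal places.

T = A_s f_y = 3.73 × 60 = 223.8 kips.
a = T/(0.85 f'_c b) = 223.8/(0.85 × 5.9 × 9.2) = 4.85 in.

a ≈ 4.85 in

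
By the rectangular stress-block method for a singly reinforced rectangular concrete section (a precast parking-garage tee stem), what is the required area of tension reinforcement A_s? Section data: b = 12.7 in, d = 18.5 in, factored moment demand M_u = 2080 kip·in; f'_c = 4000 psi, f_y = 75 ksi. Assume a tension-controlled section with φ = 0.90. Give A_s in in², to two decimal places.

M_n = M_u/φ = 2080/0.90 = 2311.11 kip·in.
From M_n = 0.85 f'_c a b (d − a/2):
a = d − √(d² − 2M_n/(0.85 f'_c b)) = 18.5 − √(18.5² − 2 × 2311.11/(0.85 × 4 × 12.7)) = 3.164 in.
A_s = 0.85 f'_c a b / f_y = 0.85 × 4 × 3.164 × 12.7 / 75 = 1.822 in².

A_s ≈ 1.82 in²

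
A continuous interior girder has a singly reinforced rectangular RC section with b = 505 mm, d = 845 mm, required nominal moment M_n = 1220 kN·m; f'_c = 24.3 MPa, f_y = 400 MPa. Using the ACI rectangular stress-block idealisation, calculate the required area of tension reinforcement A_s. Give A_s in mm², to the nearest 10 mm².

A_s ≈ 3970 mm²

With M_n = 0.85 f'_c a b (d − a/2), solve the quadratic for a:
a = d − √(d² − 2M_n/(0.85 f'_c b)) = 845 − √(845² − 2 × 1220×10⁶/(0.85 × 24.3 × 505)) = 152.11 mm.
A_s = 0.85 f'_c a b / f_y = 0.85 × 24.3 × 152.11 × 505 / 400 = 3966.6 mm².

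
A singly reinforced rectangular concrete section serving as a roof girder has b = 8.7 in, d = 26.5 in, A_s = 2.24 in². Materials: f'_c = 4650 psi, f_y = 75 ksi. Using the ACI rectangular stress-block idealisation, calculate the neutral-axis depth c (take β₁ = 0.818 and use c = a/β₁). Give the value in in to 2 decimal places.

c ≈ 5.97 in

T = A_s f_y = 2.24 × 75 = 168 kips.
a = T/(0.85 f'_c b) = 168/(0.85 × 4.65 × 8.7) = 4.8856 in.
With β₁ = 0.818, c = a/β₁ = 4.8856/0.818 = 5.97 in.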